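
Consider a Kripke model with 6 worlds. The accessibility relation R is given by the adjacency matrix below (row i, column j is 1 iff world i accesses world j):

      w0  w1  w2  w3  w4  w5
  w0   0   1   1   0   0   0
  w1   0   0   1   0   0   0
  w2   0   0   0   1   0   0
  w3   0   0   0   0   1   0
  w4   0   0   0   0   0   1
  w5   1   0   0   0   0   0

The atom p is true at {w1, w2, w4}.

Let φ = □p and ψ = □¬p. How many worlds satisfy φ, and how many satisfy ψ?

For □p:
w0: successors {w1, w2}; p there: w1:T, w2:T. ✓
w1: successors {w2}; p there: w2:T. ✓
w2: successors {w3}; p there: w3:F. ✗
w3: successors {w4}; p there: w4:T. ✓
w4: successors {w5}; p there: w5:F. ✗
w5: successors {w0}; p there: w0:F. ✗
— 3 worlds.
For □¬p:
w0: successors {w1, w2}; ¬p there: w1:F, w2:F. ✗
w1: successors {w2}; ¬p there: w2:F. ✗
w2: successors {w3}; ¬p there: w3:T. ✓
w3: successors {w4}; ¬p there: w4:F. ✗
w4: successors {w5}; ¬p there: w5:T. ✓
w5: successors {w0}; ¬p there: w0:T. ✓
— 3 worlds.

3 and 3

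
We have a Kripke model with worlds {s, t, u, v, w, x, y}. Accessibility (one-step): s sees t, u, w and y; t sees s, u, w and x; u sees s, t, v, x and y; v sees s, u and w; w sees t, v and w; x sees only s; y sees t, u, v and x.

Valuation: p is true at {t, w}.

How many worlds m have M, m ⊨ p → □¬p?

s: p is F, □¬p is F. ✓
t: p is T, □¬p is F. ✗
u: p is F, □¬p is F. ✓
v: p is F, □¬p is F. ✓
w: p is T, □¬p is F. ✗
x: p is F, □¬p is T. ✓
y: p is F, □¬p is F. ✓
Satisfying worlds: {s, u, v, x, y}.

5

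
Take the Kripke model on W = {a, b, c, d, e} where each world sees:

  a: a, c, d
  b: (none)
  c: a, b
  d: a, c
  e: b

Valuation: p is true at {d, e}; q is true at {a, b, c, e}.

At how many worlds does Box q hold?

4

a: successors {a, c, d}; q there: a:T, c:T, d:F. ✗
b: no successors, so Box q holds vacuously. ✓
c: successors {a, b}; q there: a:T, b:T. ✓
d: successors {a, c}; q there: a:T, c:T. ✓
e: successors {b}; q there: b:T. ✓
Satisfying worlds: {b, c, d, e}.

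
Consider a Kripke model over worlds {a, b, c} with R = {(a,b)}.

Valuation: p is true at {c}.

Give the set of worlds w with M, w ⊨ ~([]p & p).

a: []p & p is F. ✓
b: []p & p is F. ✓
c: []p & p is T. ✗

{a, b}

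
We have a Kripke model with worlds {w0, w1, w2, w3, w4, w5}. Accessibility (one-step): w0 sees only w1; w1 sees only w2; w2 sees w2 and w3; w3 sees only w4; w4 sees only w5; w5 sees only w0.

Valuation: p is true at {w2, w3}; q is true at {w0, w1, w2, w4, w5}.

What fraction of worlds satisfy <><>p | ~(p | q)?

w0: <><>p is T, ~(p | q) is F. ✓
w1: <><>p is T, ~(p | q) is F. ✓
w2: <><>p is T, ~(p | q) is F. ✓
w3: <><>p is F, ~(p | q) is F. ✗
w4: <><>p is F, ~(p | q) is F. ✗
w5: <><>p is F, ~(p | q) is F. ✗
That's 3 of 6 worlds, so 3/6 = 1/2.

1/2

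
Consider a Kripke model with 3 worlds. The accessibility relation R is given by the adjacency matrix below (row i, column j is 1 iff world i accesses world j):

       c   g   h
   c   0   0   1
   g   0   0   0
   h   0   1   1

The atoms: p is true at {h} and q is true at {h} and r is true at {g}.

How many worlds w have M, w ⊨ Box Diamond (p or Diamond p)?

c: successors {h}; Diamond (p or Diamond p) there: h:T. ✓
g: no successors, so Box Diamond (p or Diamond p) holds vacuously. ✓
h: successors {g, h}; Diamond (p or Diamond p) there: g:F, h:T. ✗
Satisfying worlds: {c, g}.

2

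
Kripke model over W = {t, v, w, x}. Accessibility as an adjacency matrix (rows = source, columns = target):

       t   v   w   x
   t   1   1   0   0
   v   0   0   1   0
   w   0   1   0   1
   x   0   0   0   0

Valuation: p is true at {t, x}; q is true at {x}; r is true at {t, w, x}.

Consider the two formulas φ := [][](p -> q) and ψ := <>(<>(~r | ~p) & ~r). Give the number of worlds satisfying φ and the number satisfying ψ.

For [][](p -> q):
t: successors {t, v}; [](p -> q) there: t:F, v:T. ✗
v: successors {w}; [](p -> q) there: w:T. ✓
w: successors {v, x}; [](p -> q) there: v:T, x:T. ✓
x: no successors, so [][](p -> q) holds vacuously. ✓
— 3 worlds.
For <>(<>(~r | ~p) & ~r):
t: successors {t, v}; <>(~r | ~p) & ~r there: t:F, v:T. ✓
v: successors {w}; <>(~r | ~p) & ~r there: w:F. ✗
w: successors {v, x}; <>(~r | ~p) & ~r there: v:T, x:F. ✓
x: no successors, so <>(<>(~r | ~p) & ~r) fails. ✗
— 2 worlds.

3 and 2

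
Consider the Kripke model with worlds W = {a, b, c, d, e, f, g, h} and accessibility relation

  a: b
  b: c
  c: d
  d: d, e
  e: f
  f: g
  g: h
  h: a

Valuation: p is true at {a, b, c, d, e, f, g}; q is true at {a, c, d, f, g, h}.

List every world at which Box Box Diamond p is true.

{a, b, c, d, f, g, h}

a: successors {b}; Box Diamond p there: b:T. ✓
b: successors {c}; Box Diamond p there: c:T. ✓
c: successors {d}; Box Diamond p there: d:T. ✓
d: successors {d, e}; Box Diamond p there: d:T, e:T. ✓
e: successors {f}; Box Diamond p there: f:F. ✗
f: successors {g}; Box Diamond p there: g:T. ✓
g: successors {h}; Box Diamond p there: h:T. ✓
h: successors {a}; Box Diamond p there: a:T. ✓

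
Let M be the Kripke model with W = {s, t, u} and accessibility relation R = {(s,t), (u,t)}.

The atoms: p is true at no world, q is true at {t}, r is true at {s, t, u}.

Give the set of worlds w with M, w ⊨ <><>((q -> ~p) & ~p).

s: successors {t}; <>((q -> ~p) & ~p) there: t:F. ✗
t: no successors, so <><>((q -> ~p) & ~p) fails. ✗
u: successors {t}; <>((q -> ~p) & ~p) there: t:F. ✗

∅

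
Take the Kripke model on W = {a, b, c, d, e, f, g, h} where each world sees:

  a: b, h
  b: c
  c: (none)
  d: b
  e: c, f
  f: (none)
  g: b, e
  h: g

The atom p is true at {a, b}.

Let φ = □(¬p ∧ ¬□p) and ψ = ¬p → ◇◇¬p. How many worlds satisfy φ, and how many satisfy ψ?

3 and 5

For □(¬p ∧ ¬□p):
a: successors {b, h}; ¬p ∧ ¬□p there: b:F, h:T. ✗
b: successors {c}; ¬p ∧ ¬□p there: c:F. ✗
c: no successors, so □(¬p ∧ ¬□p) holds vacuously. ✓
d: successors {b}; ¬p ∧ ¬□p there: b:F. ✗
e: successors {c, f}; ¬p ∧ ¬□p there: c:F, f:F. ✗
f: no successors, so □(¬p ∧ ¬□p) holds vacuously. ✓
g: successors {b, e}; ¬p ∧ ¬□p there: b:F, e:T. ✗
h: successors {g}; ¬p ∧ ¬□p there: g:T. ✓
— 3 worlds.
For ¬p → ◇◇¬p:
a: ¬p is F, ◇◇¬p is T. ✓
b: ¬p is F, ◇◇¬p is F. ✓
c: ¬p is T, ◇◇¬p is F. ✗
d: ¬p is T, ◇◇¬p is T. ✓
e: ¬p is T, ◇◇¬p is F. ✗
f: ¬p is T, ◇◇¬p is F. ✗
g: ¬p is T, ◇◇¬p is T. ✓
h: ¬p is T, ◇◇¬p is T. ✓
— 5 worlds.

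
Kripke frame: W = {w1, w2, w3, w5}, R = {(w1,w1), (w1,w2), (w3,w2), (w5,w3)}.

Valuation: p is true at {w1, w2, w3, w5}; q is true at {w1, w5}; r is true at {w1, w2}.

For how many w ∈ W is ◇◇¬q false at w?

2

w1: successors {w1, w2}; ◇¬q there: w1:T, w2:F. ✓
w2: no successors, so ◇◇¬q fails. ✗
w3: successors {w2}; ◇¬q there: w2:F. ✗
w5: successors {w3}; ◇¬q there: w3:T. ✓
Satisfying worlds: {w1, w5}.
So ◇◇¬q fails at the other 2 worlds.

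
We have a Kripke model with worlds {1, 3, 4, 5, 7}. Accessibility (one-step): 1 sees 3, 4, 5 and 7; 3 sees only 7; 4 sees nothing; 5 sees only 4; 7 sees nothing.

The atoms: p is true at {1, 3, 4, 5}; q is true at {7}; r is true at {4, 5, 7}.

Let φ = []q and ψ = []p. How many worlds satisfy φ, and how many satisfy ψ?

3 and 3

For []q:
1: successors {3, 4, 5, 7}; q there: 3:F, 4:F, 5:F, 7:T. ✗
3: successors {7}; q there: 7:T. ✓
4: no successors, so []q holds vacuously. ✓
5: successors {4}; q there: 4:F. ✗
7: no successors, so []q holds vacuously. ✓
— 3 worlds.
For []p:
1: successors {3, 4, 5, 7}; p there: 3:T, 4:T, 5:T, 7:F. ✗
3: successors {7}; p there: 7:F. ✗
4: no successors, so []p holds vacuously. ✓
5: successors {4}; p there: 4:T. ✓
7: no successors, so []p holds vacuously. ✓
— 3 worlds.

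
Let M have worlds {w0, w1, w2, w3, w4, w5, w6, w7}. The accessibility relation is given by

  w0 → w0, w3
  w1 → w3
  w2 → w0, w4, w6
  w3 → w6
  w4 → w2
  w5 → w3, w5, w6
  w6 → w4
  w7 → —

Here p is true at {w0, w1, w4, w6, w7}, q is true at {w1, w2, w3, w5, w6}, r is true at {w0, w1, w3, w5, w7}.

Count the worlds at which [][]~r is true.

w0: successors {w0, w3}; []~r there: w0:F, w3:T. ✗
w1: successors {w3}; []~r there: w3:T. ✓
w2: successors {w0, w4, w6}; []~r there: w0:F, w4:T, w6:T. ✗
w3: successors {w6}; []~r there: w6:T. ✓
w4: successors {w2}; []~r there: w2:F. ✗
w5: successors {w3, w5, w6}; []~r there: w3:T, w5:F, w6:T. ✗
w6: successors {w4}; []~r there: w4:T. ✓
w7: no successors, so [][]~r holds vacuously. ✓
Satisfying worlds: {w1, w3, w6, w7}.

4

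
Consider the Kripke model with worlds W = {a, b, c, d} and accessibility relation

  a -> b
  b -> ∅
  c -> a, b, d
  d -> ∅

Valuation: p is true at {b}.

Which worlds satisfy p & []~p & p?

{b}

a: p & []~p is F, p is F. ✗
b: p & []~p is T, p is T. ✓
c: p & []~p is F, p is F. ✗
d: p & []~p is F, p is F. ✗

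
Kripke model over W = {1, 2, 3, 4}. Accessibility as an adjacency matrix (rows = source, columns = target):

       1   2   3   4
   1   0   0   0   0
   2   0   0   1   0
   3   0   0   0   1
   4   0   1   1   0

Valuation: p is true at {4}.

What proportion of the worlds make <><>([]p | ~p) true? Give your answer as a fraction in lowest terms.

1: no successors, so <><>([]p | ~p) fails. ✗
2: successors {3}; <>([]p | ~p) there: 3:F. ✗
3: successors {4}; <>([]p | ~p) there: 4:T. ✓
4: successors {2, 3}; <>([]p | ~p) there: 2:T, 3:F. ✓
That's 2 of 4 worlds, so 2/4 = 1/2.

1/2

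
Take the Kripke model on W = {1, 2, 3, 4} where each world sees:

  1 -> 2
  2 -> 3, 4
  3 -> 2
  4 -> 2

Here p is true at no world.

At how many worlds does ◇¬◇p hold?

4

1: successors {2}; ¬◇p there: 2:T. ✓
2: successors {3, 4}; ¬◇p there: 3:T, 4:T. ✓
3: successors {2}; ¬◇p there: 2:T. ✓
4: successors {2}; ¬◇p there: 2:T. ✓
Satisfying worlds: {1, 2, 3, 4}.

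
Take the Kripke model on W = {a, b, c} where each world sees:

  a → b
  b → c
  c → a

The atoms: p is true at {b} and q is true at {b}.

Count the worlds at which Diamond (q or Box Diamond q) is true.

2

a: successors {b}; q or Box Diamond q there: b:T. ✓
b: successors {c}; q or Box Diamond q there: c:T. ✓
c: successors {a}; q or Box Diamond q there: a:F. ✗
Satisfying worlds: {a, b}.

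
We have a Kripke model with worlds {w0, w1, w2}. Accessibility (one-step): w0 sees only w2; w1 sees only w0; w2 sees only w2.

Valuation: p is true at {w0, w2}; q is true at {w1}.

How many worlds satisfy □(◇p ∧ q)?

w0: successors {w2}; ◇p ∧ q there: w2:F. ✗
w1: successors {w0}; ◇p ∧ q there: w0:F. ✗
w2: successors {w2}; ◇p ∧ q there: w2:F. ✗
Satisfying worlds: ∅.

0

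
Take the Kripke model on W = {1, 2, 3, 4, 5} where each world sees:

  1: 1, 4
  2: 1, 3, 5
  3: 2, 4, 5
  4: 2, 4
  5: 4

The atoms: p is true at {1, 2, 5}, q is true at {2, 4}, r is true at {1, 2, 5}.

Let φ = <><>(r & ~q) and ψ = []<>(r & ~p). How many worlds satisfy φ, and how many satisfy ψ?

For <><>(r & ~q):
1: successors {1, 4}; <>(r & ~q) there: 1:T, 4:F. ✓
2: successors {1, 3, 5}; <>(r & ~q) there: 1:T, 3:T, 5:F. ✓
3: successors {2, 4, 5}; <>(r & ~q) there: 2:T, 4:F, 5:F. ✓
4: successors {2, 4}; <>(r & ~q) there: 2:T, 4:F. ✓
5: successors {4}; <>(r & ~q) there: 4:F. ✗
— 4 worlds.
For []<>(r & ~p):
1: successors {1, 4}; <>(r & ~p) there: 1:F, 4:F. ✗
2: successors {1, 3, 5}; <>(r & ~p) there: 1:F, 3:F, 5:F. ✗
3: successors {2, 4, 5}; <>(r & ~p) there: 2:F, 4:F, 5:F. ✗
4: successors {2, 4}; <>(r & ~p) there: 2:F, 4:F. ✗
5: successors {4}; <>(r & ~p) there: 4:F. ✗
— 0 worlds.

4 and 0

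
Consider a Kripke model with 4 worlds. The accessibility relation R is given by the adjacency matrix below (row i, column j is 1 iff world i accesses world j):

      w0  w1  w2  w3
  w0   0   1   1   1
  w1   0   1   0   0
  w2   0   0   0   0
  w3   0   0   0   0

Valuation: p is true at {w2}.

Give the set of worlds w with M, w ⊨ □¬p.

w0: successors {w1, w2, w3}; ¬p there: w1:T, w2:F, w3:T. ✗
w1: successors {w1}; ¬p there: w1:T. ✓
w2: no successors, so □¬p holds vacuously. ✓
w3: no successors, so □¬p holds vacuously. ✓

{w1, w2, w3}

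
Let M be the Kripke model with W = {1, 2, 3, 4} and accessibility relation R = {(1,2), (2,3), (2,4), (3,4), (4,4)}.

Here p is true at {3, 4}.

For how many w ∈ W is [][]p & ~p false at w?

1: [][]p is T, ~p is T. ✓
2: [][]p is T, ~p is T. ✓
3: [][]p is T, ~p is F. ✗
4: [][]p is T, ~p is F. ✗
Satisfying worlds: {1, 2}.
So [][]p & ~p fails at the other 2 worlds.

2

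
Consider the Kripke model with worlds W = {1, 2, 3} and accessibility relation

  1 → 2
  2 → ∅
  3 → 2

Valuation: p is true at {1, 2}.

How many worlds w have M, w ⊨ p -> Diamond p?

2

1: p is T, Diamond p is T. ✓
2: p is T, Diamond p is F. ✗
3: p is F, Diamond p is T. ✓
Satisfying worlds: {1, 3}.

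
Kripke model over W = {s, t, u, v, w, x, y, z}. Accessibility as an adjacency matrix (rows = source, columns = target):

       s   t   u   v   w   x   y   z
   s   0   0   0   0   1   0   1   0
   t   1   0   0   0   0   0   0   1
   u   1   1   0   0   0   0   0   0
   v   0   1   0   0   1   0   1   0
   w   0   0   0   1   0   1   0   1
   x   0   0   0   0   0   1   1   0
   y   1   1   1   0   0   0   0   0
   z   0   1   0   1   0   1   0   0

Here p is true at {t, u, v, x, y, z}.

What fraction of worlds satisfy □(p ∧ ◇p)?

s: successors {w, y}; p ∧ ◇p there: w:F, y:T. ✗
t: successors {s, z}; p ∧ ◇p there: s:F, z:T. ✗
u: successors {s, t}; p ∧ ◇p there: s:F, t:T. ✗
v: successors {t, w, y}; p ∧ ◇p there: t:T, w:F, y:T. ✗
w: successors {v, x, z}; p ∧ ◇p there: v:T, x:T, z:T. ✓
x: successors {x, y}; p ∧ ◇p there: x:T, y:T. ✓
y: successors {s, t, u}; p ∧ ◇p there: s:F, t:T, u:T. ✗
z: successors {t, v, x}; p ∧ ◇p there: t:T, v:T, x:T. ✓
That's 3 of 8 worlds, so 3/8.

3/8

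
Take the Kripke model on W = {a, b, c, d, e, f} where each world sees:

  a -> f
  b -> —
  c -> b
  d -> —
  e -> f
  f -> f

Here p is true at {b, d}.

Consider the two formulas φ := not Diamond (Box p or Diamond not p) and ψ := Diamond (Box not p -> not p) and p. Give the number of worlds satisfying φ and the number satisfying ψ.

2 and 0

For not Diamond (Box p or Diamond not p):
a: Diamond (Box p or Diamond not p) is T. ✗
b: Diamond (Box p or Diamond not p) is F. ✓
c: Diamond (Box p or Diamond not p) is T. ✗
d: Diamond (Box p or Diamond not p) is F. ✓
e: Diamond (Box p or Diamond not p) is T. ✗
f: Diamond (Box p or Diamond not p) is T. ✗
— 2 worlds.
For Diamond (Box not p -> not p) and p:
a: Diamond (Box not p -> not p) is T, p is F. ✗
b: Diamond (Box not p -> not p) is F, p is T. ✗
c: Diamond (Box not p -> not p) is F, p is F. ✗
d: Diamond (Box not p -> not p) is F, p is T. ✗
e: Diamond (Box not p -> not p) is T, p is F. ✗
f: Diamond (Box not p -> not p) is T, p is F. ✗
— 0 worlds.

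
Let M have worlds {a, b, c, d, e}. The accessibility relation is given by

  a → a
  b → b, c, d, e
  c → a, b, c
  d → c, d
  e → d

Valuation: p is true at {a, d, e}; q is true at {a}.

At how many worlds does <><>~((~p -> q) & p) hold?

4

a: successors {a}; <>~((~p -> q) & p) there: a:F. ✗
b: successors {b, c, d, e}; <>~((~p -> q) & p) there: b:T, c:T, d:T, e:F. ✓
c: successors {a, b, c}; <>~((~p -> q) & p) there: a:F, b:T, c:T. ✓
d: successors {c, d}; <>~((~p -> q) & p) there: c:T, d:T. ✓
e: successors {d}; <>~((~p -> q) & p) there: d:T. ✓
Satisfying worlds: {b, c, d, e}.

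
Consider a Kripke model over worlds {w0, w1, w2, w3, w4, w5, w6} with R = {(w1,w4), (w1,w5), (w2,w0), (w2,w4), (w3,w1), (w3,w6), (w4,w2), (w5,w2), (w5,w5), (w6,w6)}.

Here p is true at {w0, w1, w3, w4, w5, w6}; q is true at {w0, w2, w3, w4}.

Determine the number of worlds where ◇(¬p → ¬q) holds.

w0: no successors, so ◇(¬p → ¬q) fails. ✗
w1: successors {w4, w5}; ¬p → ¬q there: w4:T, w5:T. ✓
w2: successors {w0, w4}; ¬p → ¬q there: w0:T, w4:T. ✓
w3: successors {w1, w6}; ¬p → ¬q there: w1:T, w6:T. ✓
w4: successors {w2}; ¬p → ¬q there: w2:F. ✗
w5: successors {w2, w5}; ¬p → ¬q there: w2:F, w5:T. ✓
w6: successors {w6}; ¬p → ¬q there: w6:T. ✓
Satisfying worlds: {w1, w2, w3, w5, w6}.

5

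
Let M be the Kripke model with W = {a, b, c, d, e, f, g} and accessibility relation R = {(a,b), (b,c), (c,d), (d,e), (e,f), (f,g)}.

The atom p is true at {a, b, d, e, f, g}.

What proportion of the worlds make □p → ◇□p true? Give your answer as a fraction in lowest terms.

a: □p is T, ◇□p is F. ✗
b: □p is F, ◇□p is T. ✓
c: □p is T, ◇□p is T. ✓
d: □p is T, ◇□p is T. ✓
e: □p is T, ◇□p is T. ✓
f: □p is T, ◇□p is T. ✓
g: □p is T, ◇□p is F. ✗
That's 5 of 7 worlds, so 5/7.

5/7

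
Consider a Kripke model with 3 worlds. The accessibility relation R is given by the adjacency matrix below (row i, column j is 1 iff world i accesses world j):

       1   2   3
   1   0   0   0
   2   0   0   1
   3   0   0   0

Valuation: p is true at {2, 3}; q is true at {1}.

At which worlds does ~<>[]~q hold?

{1, 3}

1: <>[]~q is F. ✓
2: <>[]~q is T. ✗
3: <>[]~q is F. ✓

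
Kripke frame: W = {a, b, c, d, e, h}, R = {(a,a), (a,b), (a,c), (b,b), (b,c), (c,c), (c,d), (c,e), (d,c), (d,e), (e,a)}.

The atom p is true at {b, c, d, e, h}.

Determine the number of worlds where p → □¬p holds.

a: p is F, □¬p is F. ✓
b: p is T, □¬p is F. ✗
c: p is T, □¬p is F. ✗
d: p is T, □¬p is F. ✗
e: p is T, □¬p is T. ✓
h: p is T, □¬p is T. ✓
Satisfying worlds: {a, e, h}.

3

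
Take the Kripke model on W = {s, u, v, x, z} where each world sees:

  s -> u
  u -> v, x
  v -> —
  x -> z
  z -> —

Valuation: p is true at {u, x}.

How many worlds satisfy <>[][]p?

2

s: successors {u}; [][]p there: u:F. ✗
u: successors {v, x}; [][]p there: v:T, x:T. ✓
v: no successors, so <>[][]p fails. ✗
x: successors {z}; [][]p there: z:T. ✓
z: no successors, so <>[][]p fails. ✗
Satisfying worlds: {u, x}.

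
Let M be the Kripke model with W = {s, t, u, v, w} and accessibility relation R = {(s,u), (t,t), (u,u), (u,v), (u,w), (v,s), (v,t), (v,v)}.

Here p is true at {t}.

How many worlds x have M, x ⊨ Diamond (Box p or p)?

3

s: successors {u}; Box p or p there: u:F. ✗
t: successors {t}; Box p or p there: t:T. ✓
u: successors {u, v, w}; Box p or p there: u:F, v:F, w:T. ✓
v: successors {s, t, v}; Box p or p there: s:F, t:T, v:F. ✓
w: no successors, so Diamond (Box p or p) fails. ✗
Satisfying worlds: {t, u, v}.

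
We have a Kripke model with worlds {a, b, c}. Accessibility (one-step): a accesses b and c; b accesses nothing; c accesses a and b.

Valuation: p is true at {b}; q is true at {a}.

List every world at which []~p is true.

{b}

a: successors {b, c}; ~p there: b:F, c:T. ✗
b: no successors, so []~p holds vacuously. ✓
c: successors {a, b}; ~p there: a:T, b:F. ✗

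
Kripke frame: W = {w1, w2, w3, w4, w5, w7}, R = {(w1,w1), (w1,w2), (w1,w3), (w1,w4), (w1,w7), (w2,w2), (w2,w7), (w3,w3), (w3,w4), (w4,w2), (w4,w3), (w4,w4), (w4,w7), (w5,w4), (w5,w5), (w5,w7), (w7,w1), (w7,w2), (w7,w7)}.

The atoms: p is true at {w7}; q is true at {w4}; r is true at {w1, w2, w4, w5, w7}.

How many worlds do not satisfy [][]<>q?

w1: successors {w1, w2, w3, w4, w7}; []<>q there: w1:F, w2:F, w3:T, w4:F, w7:F. ✗
w2: successors {w2, w7}; []<>q there: w2:F, w7:F. ✗
w3: successors {w3, w4}; []<>q there: w3:T, w4:F. ✗
w4: successors {w2, w3, w4, w7}; []<>q there: w2:F, w3:T, w4:F, w7:F. ✗
w5: successors {w4, w5, w7}; []<>q there: w4:F, w5:F, w7:F. ✗
w7: successors {w1, w2, w7}; []<>q there: w1:F, w2:F, w7:F. ✗
Satisfying worlds: ∅.
So [][]<>q fails at the other 6 worlds.

6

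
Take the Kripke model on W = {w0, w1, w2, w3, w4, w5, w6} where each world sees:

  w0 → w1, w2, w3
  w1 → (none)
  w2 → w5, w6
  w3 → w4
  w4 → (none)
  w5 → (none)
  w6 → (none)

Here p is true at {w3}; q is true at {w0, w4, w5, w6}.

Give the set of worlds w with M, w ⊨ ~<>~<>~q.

w0: <>~<>~q is T. ✗
w1: <>~<>~q is F. ✓
w2: <>~<>~q is T. ✗
w3: <>~<>~q is T. ✗
w4: <>~<>~q is F. ✓
w5: <>~<>~q is F. ✓
w6: <>~<>~q is F. ✓

{w1, w4, w5, w6}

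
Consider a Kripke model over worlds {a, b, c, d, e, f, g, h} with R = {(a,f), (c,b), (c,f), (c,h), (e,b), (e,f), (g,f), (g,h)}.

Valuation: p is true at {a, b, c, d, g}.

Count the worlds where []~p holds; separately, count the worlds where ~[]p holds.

For []~p:
a: successors {f}; ~p there: f:T. ✓
b: no successors, so []~p holds vacuously. ✓
c: successors {b, f, h}; ~p there: b:F, f:T, h:T. ✗
d: no successors, so []~p holds vacuously. ✓
e: successors {b, f}; ~p there: b:F, f:T. ✗
f: no successors, so []~p holds vacuously. ✓
g: successors {f, h}; ~p there: f:T, h:T. ✓
h: no successors, so []~p holds vacuously. ✓
— 6 worlds.
For ~[]p:
a: []p is F. ✓
b: []p is T. ✗
c: []p is F. ✓
d: []p is T. ✗
e: []p is F. ✓
f: []p is T. ✗
g: []p is F. ✓
h: []p is T. ✗
— 4 worlds.

6 and 4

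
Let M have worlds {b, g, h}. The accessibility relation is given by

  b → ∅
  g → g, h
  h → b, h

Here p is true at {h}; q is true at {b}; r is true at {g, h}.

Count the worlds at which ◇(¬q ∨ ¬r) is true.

b: no successors, so ◇(¬q ∨ ¬r) fails. ✗
g: successors {g, h}; ¬q ∨ ¬r there: g:T, h:T. ✓
h: successors {b, h}; ¬q ∨ ¬r there: b:T, h:T. ✓
Satisfying worlds: {g, h}.

2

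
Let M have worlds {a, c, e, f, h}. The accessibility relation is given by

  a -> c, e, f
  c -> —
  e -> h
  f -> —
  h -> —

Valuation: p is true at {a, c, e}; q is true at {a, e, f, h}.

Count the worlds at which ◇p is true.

1

a: successors {c, e, f}; p there: c:T, e:T, f:F. ✓
c: no successors, so ◇p fails. ✗
e: successors {h}; p there: h:F. ✗
f: no successors, so ◇p fails. ✗
h: no successors, so ◇p fails. ✗
Satisfying worlds: {a}.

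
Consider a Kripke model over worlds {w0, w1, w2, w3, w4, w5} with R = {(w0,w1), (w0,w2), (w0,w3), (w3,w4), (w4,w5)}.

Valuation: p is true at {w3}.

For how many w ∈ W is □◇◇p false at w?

w0: successors {w1, w2, w3}; ◇◇p there: w1:F, w2:F, w3:F. ✗
w1: no successors, so □◇◇p holds vacuously. ✓
w2: no successors, so □◇◇p holds vacuously. ✓
w3: successors {w4}; ◇◇p there: w4:F. ✗
w4: successors {w5}; ◇◇p there: w5:F. ✗
w5: no successors, so □◇◇p holds vacuously. ✓
Satisfying worlds: {w1, w2, w5}.
So □◇◇p fails at the other 3 worlds.

3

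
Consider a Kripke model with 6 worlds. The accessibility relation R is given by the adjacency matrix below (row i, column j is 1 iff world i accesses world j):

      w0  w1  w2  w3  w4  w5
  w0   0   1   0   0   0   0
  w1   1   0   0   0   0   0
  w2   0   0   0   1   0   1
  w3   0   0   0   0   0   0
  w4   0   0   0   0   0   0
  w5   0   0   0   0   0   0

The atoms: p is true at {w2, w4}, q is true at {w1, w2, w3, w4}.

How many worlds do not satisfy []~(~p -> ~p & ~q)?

2

w0: successors {w1}; ~(~p -> ~p & ~q) there: w1:T. ✓
w1: successors {w0}; ~(~p -> ~p & ~q) there: w0:F. ✗
w2: successors {w3, w5}; ~(~p -> ~p & ~q) there: w3:T, w5:F. ✗
w3: no successors, so []~(~p -> ~p & ~q) holds vacuously. ✓
w4: no successors, so []~(~p -> ~p & ~q) holds vacuously. ✓
w5: no successors, so []~(~p -> ~p & ~q) holds vacuously. ✓
Satisfying worlds: {w0, w3, w4, w5}.
So []~(~p -> ~p & ~q) fails at the other 2 worlds.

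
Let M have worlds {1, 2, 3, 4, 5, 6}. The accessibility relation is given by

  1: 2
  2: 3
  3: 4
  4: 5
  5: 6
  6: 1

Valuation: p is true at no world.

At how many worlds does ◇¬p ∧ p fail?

6

1: ◇¬p is T, p is F. ✗
2: ◇¬p is T, p is F. ✗
3: ◇¬p is T, p is F. ✗
4: ◇¬p is T, p is F. ✗
5: ◇¬p is T, p is F. ✗
6: ◇¬p is T, p is F. ✗
Satisfying worlds: ∅.
So ◇¬p ∧ p fails at the other 6 worlds.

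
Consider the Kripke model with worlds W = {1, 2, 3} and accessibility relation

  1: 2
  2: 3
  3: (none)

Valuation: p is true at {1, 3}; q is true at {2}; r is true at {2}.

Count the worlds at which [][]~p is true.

2

1: successors {2}; []~p there: 2:F. ✗
2: successors {3}; []~p there: 3:T. ✓
3: no successors, so [][]~p holds vacuously. ✓
Satisfying worlds: {2, 3}.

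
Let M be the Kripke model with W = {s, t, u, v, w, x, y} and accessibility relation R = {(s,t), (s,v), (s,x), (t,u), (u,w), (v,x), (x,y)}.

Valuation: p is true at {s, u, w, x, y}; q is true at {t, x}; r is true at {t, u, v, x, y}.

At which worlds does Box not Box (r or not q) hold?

s: successors {t, v, x}; not Box (r or not q) there: t:F, v:F, x:F. ✗
t: successors {u}; not Box (r or not q) there: u:F. ✗
u: successors {w}; not Box (r or not q) there: w:F. ✗
v: successors {x}; not Box (r or not q) there: x:F. ✗
w: no successors, so Box not Box (r or not q) holds vacuously. ✓
x: successors {y}; not Box (r or not q) there: y:F. ✗
y: no successors, so Box not Box (r or not q) holds vacuously. ✓

{w, y}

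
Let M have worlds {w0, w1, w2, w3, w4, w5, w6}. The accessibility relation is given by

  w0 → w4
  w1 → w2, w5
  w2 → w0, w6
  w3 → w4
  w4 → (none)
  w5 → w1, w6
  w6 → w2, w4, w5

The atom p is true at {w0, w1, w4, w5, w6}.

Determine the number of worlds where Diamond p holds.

w0: successors {w4}; p there: w4:T. ✓
w1: successors {w2, w5}; p there: w2:F, w5:T. ✓
w2: successors {w0, w6}; p there: w0:T, w6:T. ✓
w3: successors {w4}; p there: w4:T. ✓
w4: no successors, so Diamond p fails. ✗
w5: successors {w1, w6}; p there: w1:T, w6:T. ✓
w6: successors {w2, w4, w5}; p there: w2:F, w4:T, w5:T. ✓
Satisfying worlds: {w0, w1, w2, w3, w5, w6}.

6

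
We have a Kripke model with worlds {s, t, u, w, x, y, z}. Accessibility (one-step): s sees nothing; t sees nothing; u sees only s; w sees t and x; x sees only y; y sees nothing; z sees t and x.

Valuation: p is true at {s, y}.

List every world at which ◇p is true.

s: no successors, so ◇p fails. ✗
t: no successors, so ◇p fails. ✗
u: successors {s}; p there: s:T. ✓
w: successors {t, x}; p there: t:F, x:F. ✗
x: successors {y}; p there: y:T. ✓
y: no successors, so ◇p fails. ✗
z: successors {t, x}; p there: t:F, x:F. ✗

{u, x}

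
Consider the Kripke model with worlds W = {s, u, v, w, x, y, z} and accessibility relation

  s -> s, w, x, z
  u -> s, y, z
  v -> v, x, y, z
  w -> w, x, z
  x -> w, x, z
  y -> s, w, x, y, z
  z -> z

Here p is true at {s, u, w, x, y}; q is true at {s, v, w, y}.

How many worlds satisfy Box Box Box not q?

s: successors {s, w, x, z}; Box Box not q there: s:F, w:F, x:F, z:T. ✗
u: successors {s, y, z}; Box Box not q there: s:F, y:F, z:T. ✗
v: successors {v, x, y, z}; Box Box not q there: v:F, x:F, y:F, z:T. ✗
w: successors {w, x, z}; Box Box not q there: w:F, x:F, z:T. ✗
x: successors {w, x, z}; Box Box not q there: w:F, x:F, z:T. ✗
y: successors {s, w, x, y, z}; Box Box not q there: s:F, w:F, x:F, y:F, z:T. ✗
z: successors {z}; Box Box not q there: z:T. ✓
Satisfying worlds: {z}.

1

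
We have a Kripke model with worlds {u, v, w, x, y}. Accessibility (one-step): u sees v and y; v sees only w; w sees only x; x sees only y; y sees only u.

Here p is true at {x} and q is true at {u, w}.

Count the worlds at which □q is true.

2

u: successors {v, y}; q there: v:F, y:F. ✗
v: successors {w}; q there: w:T. ✓
w: successors {x}; q there: x:F. ✗
x: successors {y}; q there: y:F. ✗
y: successors {u}; q there: u:T. ✓
Satisfying worlds: {v, y}.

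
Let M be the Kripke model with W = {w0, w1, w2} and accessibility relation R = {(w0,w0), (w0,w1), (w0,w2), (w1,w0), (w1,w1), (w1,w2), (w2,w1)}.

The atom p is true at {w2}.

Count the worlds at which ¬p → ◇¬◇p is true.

w0: ¬p is T, ◇¬◇p is T. ✓
w1: ¬p is T, ◇¬◇p is T. ✓
w2: ¬p is F, ◇¬◇p is F. ✓
Satisfying worlds: {w0, w1, w2}.

3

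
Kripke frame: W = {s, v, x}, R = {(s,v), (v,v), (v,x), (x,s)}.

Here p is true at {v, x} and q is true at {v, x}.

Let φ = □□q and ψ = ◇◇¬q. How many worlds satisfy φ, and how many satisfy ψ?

For □□q:
s: successors {v}; □q there: v:T. ✓
v: successors {v, x}; □q there: v:T, x:F. ✗
x: successors {s}; □q there: s:T. ✓
— 2 worlds.
For ◇◇¬q:
s: successors {v}; ◇¬q there: v:F. ✗
v: successors {v, x}; ◇¬q there: v:F, x:T. ✓
x: successors {s}; ◇¬q there: s:F. ✗
— 1 world.

2 and 1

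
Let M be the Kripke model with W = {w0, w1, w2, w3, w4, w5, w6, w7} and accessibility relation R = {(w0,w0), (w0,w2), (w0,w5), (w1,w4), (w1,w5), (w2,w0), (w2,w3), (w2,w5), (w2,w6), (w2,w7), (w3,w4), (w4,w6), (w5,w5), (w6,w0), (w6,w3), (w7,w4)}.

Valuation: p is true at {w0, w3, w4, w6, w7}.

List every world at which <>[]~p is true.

{w0, w1, w2, w5}

w0: successors {w0, w2, w5}; []~p there: w0:F, w2:F, w5:T. ✓
w1: successors {w4, w5}; []~p there: w4:F, w5:T. ✓
w2: successors {w0, w3, w5, w6, w7}; []~p there: w0:F, w3:F, w5:T, w6:F, w7:F. ✓
w3: successors {w4}; []~p there: w4:F. ✗
w4: successors {w6}; []~p there: w6:F. ✗
w5: successors {w5}; []~p there: w5:T. ✓
w6: successors {w0, w3}; []~p there: w0:F, w3:F. ✗
w7: successors {w4}; []~p there: w4:F. ✗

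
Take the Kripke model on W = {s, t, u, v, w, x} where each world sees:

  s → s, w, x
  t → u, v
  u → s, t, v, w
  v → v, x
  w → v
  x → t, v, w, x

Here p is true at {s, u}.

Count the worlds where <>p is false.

3

s: successors {s, w, x}; p there: s:T, w:F, x:F. ✓
t: successors {u, v}; p there: u:T, v:F. ✓
u: successors {s, t, v, w}; p there: s:T, t:F, v:F, w:F. ✓
v: successors {v, x}; p there: v:F, x:F. ✗
w: successors {v}; p there: v:F. ✗
x: successors {t, v, w, x}; p there: t:F, v:F, w:F, x:F. ✗
Satisfying worlds: {s, t, u}.
So <>p fails at the other 3 worlds.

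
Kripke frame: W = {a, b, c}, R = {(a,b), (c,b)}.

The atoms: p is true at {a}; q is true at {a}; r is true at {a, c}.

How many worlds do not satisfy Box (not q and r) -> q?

a: Box (not q and r) is F, q is T. ✓
b: Box (not q and r) is T, q is F. ✗
c: Box (not q and r) is F, q is F. ✓
Satisfying worlds: {a, c}.
So Box (not q and r) -> q fails at the other 1 world.

1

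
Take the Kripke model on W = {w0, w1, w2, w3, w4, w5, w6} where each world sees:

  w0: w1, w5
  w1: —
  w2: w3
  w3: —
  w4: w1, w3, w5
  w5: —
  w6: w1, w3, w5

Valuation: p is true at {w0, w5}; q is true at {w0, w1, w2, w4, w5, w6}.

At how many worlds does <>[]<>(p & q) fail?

w0: successors {w1, w5}; []<>(p & q) there: w1:T, w5:T. ✓
w1: no successors, so <>[]<>(p & q) fails. ✗
w2: successors {w3}; []<>(p & q) there: w3:T. ✓
w3: no successors, so <>[]<>(p & q) fails. ✗
w4: successors {w1, w3, w5}; []<>(p & q) there: w1:T, w3:T, w5:T. ✓
w5: no successors, so <>[]<>(p & q) fails. ✗
w6: successors {w1, w3, w5}; []<>(p & q) there: w1:T, w3:T, w5:T. ✓
Satisfying worlds: {w0, w2, w4, w6}.
So <>[]<>(p & q) fails at the other 3 worlds.

3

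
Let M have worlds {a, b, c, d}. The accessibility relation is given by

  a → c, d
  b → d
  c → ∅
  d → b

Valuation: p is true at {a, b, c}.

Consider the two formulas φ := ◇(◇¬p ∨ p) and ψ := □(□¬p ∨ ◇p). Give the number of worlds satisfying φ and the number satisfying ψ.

2 and 4

For ◇(◇¬p ∨ p):
a: successors {c, d}; ◇¬p ∨ p there: c:T, d:F. ✓
b: successors {d}; ◇¬p ∨ p there: d:F. ✗
c: no successors, so ◇(◇¬p ∨ p) fails. ✗
d: successors {b}; ◇¬p ∨ p there: b:T. ✓
— 2 worlds.
For □(□¬p ∨ ◇p):
a: successors {c, d}; □¬p ∨ ◇p there: c:T, d:T. ✓
b: successors {d}; □¬p ∨ ◇p there: d:T. ✓
c: no successors, so □(□¬p ∨ ◇p) holds vacuously. ✓
d: successors {b}; □¬p ∨ ◇p there: b:T. ✓
— 4 worlds.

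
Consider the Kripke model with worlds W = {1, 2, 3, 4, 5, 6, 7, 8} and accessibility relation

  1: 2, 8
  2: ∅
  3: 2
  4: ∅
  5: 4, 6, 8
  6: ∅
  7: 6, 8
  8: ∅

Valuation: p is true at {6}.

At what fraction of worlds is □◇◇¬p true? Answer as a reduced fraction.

1: successors {2, 8}; ◇◇¬p there: 2:F, 8:F. ✗
2: no successors, so □◇◇¬p holds vacuously. ✓
3: successors {2}; ◇◇¬p there: 2:F. ✗
4: no successors, so □◇◇¬p holds vacuously. ✓
5: successors {4, 6, 8}; ◇◇¬p there: 4:F, 6:F, 8:F. ✗
6: no successors, so □◇◇¬p holds vacuously. ✓
7: successors {6, 8}; ◇◇¬p there: 6:F, 8:F. ✗
8: no successors, so □◇◇¬p holds vacuously. ✓
That's 4 of 8 worlds, so 4/8 = 1/2.

1/2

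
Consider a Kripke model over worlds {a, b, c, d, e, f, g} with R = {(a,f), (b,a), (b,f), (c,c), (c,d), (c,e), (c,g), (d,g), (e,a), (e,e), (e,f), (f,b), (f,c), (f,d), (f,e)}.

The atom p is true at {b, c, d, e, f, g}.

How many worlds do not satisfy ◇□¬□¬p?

a: successors {f}; □¬□¬p there: f:T. ✓
b: successors {a, f}; □¬□¬p there: a:T, f:T. ✓
c: successors {c, d, e, g}; □¬□¬p there: c:F, d:F, e:T, g:T. ✓
d: successors {g}; □¬□¬p there: g:T. ✓
e: successors {a, e, f}; □¬□¬p there: a:T, e:T, f:T. ✓
f: successors {b, c, d, e}; □¬□¬p there: b:T, c:F, d:F, e:T. ✓
g: no successors, so ◇□¬□¬p fails. ✗
Satisfying worlds: {a, b, c, d, e, f}.
So ◇□¬□¬p fails at the other 1 world.

1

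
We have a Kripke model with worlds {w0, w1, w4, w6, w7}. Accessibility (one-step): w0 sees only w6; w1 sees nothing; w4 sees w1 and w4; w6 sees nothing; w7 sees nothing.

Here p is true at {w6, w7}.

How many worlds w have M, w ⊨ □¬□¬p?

3

w0: successors {w6}; ¬□¬p there: w6:F. ✗
w1: no successors, so □¬□¬p holds vacuously. ✓
w4: successors {w1, w4}; ¬□¬p there: w1:F, w4:F. ✗
w6: no successors, so □¬□¬p holds vacuously. ✓
w7: no successors, so □¬□¬p holds vacuously. ✓
Satisfying worlds: {w1, w6, w7}.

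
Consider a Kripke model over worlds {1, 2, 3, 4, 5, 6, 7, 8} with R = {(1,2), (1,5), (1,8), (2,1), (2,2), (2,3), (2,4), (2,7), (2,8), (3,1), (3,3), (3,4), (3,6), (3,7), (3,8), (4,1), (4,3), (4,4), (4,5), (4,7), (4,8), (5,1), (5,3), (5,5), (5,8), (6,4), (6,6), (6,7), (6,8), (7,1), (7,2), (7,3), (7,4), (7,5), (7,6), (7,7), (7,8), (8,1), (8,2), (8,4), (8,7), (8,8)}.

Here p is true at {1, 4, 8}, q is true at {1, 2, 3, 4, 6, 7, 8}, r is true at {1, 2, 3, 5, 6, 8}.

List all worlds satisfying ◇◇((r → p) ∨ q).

1: successors {2, 5, 8}; ◇((r → p) ∨ q) there: 2:T, 5:T, 8:T. ✓
2: successors {1, 2, 3, 4, 7, 8}; ◇((r → p) ∨ q) there: 1:T, 2:T, 3:T, 4:T, 7:T, 8:T. ✓
3: successors {1, 3, 4, 6, 7, 8}; ◇((r → p) ∨ q) there: 1:T, 3:T, 4:T, 6:T, 7:T, 8:T. ✓
4: successors {1, 3, 4, 5, 7, 8}; ◇((r → p) ∨ q) there: 1:T, 3:T, 4:T, 5:T, 7:T, 8:T. ✓
5: successors {1, 3, 5, 8}; ◇((r → p) ∨ q) there: 1:T, 3:T, 5:T, 8:T. ✓
6: successors {4, 6, 7, 8}; ◇((r → p) ∨ q) there: 4:T, 6:T, 7:T, 8:T. ✓
7: successors {1, 2, 3, 4, 5, 6, 7, 8}; ◇((r → p) ∨ q) there: 1:T, 2:T, 3:T, 4:T, 5:T, 6:T, 7:T, 8:T. ✓
8: successors {1, 2, 4, 7, 8}; ◇((r → p) ∨ q) there: 1:T, 2:T, 4:T, 7:T, 8:T. ✓

{1, 2, 3, 4, 5, 6, 7, 8}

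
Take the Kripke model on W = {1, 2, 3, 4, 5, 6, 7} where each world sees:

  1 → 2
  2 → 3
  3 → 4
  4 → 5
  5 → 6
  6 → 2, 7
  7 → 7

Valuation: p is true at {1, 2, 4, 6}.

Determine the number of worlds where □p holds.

1: successors {2}; p there: 2:T. ✓
2: successors {3}; p there: 3:F. ✗
3: successors {4}; p there: 4:T. ✓
4: successors {5}; p there: 5:F. ✗
5: successors {6}; p there: 6:T. ✓
6: successors {2, 7}; p there: 2:T, 7:F. ✗
7: successors {7}; p there: 7:F. ✗
Satisfying worlds: {1, 3, 5}.

3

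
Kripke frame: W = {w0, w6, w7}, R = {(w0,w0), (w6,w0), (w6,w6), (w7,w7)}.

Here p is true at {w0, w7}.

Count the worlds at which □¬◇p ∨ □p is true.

w0: □¬◇p is F, □p is T. ✓
w6: □¬◇p is F, □p is F. ✗
w7: □¬◇p is F, □p is T. ✓
Satisfying worlds: {w0, w7}.

2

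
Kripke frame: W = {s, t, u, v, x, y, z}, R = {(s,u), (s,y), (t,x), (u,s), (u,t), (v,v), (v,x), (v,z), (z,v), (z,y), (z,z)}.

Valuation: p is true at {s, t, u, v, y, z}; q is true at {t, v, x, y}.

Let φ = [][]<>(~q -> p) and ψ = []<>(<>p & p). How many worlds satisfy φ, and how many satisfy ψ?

4 and 2

For [][]<>(~q -> p):
s: successors {u, y}; []<>(~q -> p) there: u:T, y:T. ✓
t: successors {x}; []<>(~q -> p) there: x:T. ✓
u: successors {s, t}; []<>(~q -> p) there: s:F, t:F. ✗
v: successors {v, x, z}; []<>(~q -> p) there: v:F, x:T, z:F. ✗
x: no successors, so [][]<>(~q -> p) holds vacuously. ✓
y: no successors, so [][]<>(~q -> p) holds vacuously. ✓
z: successors {v, y, z}; []<>(~q -> p) there: v:F, y:T, z:F. ✗
— 4 worlds.
For []<>(<>p & p):
s: successors {u, y}; <>(<>p & p) there: u:T, y:F. ✗
t: successors {x}; <>(<>p & p) there: x:F. ✗
u: successors {s, t}; <>(<>p & p) there: s:T, t:F. ✗
v: successors {v, x, z}; <>(<>p & p) there: v:T, x:F, z:T. ✗
x: no successors, so []<>(<>p & p) holds vacuously. ✓
y: no successors, so []<>(<>p & p) holds vacuously. ✓
z: successors {v, y, z}; <>(<>p & p) there: v:T, y:F, z:T. ✗
— 2 worlds.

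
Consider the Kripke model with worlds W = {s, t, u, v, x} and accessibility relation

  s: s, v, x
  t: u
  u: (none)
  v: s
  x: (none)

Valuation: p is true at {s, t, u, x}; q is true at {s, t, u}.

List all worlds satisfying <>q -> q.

s: <>q is T, q is T. ✓
t: <>q is T, q is T. ✓
u: <>q is F, q is T. ✓
v: <>q is T, q is F. ✗
x: <>q is F, q is F. ✓

{s, t, u, x}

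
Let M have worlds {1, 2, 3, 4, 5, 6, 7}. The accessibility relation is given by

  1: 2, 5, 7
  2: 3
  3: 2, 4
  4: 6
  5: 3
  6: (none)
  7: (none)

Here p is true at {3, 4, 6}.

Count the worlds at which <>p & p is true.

1: <>p is F, p is F. ✗
2: <>p is T, p is F. ✗
3: <>p is T, p is T. ✓
4: <>p is T, p is T. ✓
5: <>p is T, p is F. ✗
6: <>p is F, p is T. ✗
7: <>p is F, p is F. ✗
Satisfying worlds: {3, 4}.

2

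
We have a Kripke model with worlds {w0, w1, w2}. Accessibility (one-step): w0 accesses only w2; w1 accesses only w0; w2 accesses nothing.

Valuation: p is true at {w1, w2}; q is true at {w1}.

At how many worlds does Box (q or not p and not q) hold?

w0: successors {w2}; q or not p and not q there: w2:F. ✗
w1: successors {w0}; q or not p and not q there: w0:T. ✓
w2: no successors, so Box (q or not p and not q) holds vacuously. ✓
Satisfying worlds: {w1, w2}.

2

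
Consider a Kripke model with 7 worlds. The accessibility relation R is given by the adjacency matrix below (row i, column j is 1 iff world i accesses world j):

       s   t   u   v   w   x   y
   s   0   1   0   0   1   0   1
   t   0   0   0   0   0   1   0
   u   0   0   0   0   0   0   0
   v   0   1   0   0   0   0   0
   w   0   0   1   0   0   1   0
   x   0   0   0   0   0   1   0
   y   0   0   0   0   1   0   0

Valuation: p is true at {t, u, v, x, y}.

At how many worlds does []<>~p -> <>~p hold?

s: []<>~p is F, <>~p is T. ✓
t: []<>~p is F, <>~p is F. ✓
u: []<>~p is T, <>~p is F. ✗
v: []<>~p is F, <>~p is F. ✓
w: []<>~p is F, <>~p is F. ✓
x: []<>~p is F, <>~p is F. ✓
y: []<>~p is F, <>~p is T. ✓
Satisfying worlds: {s, t, v, w, x, y}.

6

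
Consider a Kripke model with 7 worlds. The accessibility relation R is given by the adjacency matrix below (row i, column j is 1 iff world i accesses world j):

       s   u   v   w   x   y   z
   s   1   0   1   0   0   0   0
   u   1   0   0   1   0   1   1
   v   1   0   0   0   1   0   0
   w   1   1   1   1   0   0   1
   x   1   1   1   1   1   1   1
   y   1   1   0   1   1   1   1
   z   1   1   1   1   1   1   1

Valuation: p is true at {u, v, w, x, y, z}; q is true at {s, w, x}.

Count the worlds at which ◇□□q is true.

s: successors {s, v}; □□q there: s:F, v:F. ✗
u: successors {s, w, y, z}; □□q there: s:F, w:F, y:F, z:F. ✗
v: successors {s, x}; □□q there: s:F, x:F. ✗
w: successors {s, u, v, w, z}; □□q there: s:F, u:F, v:F, w:F, z:F. ✗
x: successors {s, u, v, w, x, y, z}; □□q there: s:F, u:F, v:F, w:F, x:F, y:F, z:F. ✗
y: successors {s, u, w, x, y, z}; □□q there: s:F, u:F, w:F, x:F, y:F, z:F. ✗
z: successors {s, u, v, w, x, y, z}; □□q there: s:F, u:F, v:F, w:F, x:F, y:F, z:F. ✗
Satisfying worlds: ∅.

0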